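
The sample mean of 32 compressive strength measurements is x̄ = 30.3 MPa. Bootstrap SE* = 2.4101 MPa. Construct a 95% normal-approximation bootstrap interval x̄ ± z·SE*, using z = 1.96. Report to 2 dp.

Margin = 1.96 × 2.4101 = 4.724
Interval: 30.3 ± 4.724

(25.58, 35.02)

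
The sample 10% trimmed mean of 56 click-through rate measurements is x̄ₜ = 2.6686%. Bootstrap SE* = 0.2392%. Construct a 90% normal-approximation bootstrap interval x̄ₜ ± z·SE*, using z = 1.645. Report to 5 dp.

(2.27512, 3.06208)

Margin = 1.645 × 0.2392 = 0.393484
Interval: 2.6686 ± 0.393484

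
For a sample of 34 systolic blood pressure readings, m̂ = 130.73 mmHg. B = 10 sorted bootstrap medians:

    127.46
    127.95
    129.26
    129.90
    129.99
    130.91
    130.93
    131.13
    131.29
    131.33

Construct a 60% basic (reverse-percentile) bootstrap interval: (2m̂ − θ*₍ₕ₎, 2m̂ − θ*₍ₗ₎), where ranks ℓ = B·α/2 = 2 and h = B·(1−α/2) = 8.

Percentile endpoints at ranks 2 and 8: θ*₍2₎ = 127.95, θ*₍8₎ = 131.13.
Basic interval reflects these around m̂:
  lower = 2 × 130.73 − 131.13 = 130.33
  upper = 2 × 130.73 − 127.95 = 133.51

(130.33, 133.51)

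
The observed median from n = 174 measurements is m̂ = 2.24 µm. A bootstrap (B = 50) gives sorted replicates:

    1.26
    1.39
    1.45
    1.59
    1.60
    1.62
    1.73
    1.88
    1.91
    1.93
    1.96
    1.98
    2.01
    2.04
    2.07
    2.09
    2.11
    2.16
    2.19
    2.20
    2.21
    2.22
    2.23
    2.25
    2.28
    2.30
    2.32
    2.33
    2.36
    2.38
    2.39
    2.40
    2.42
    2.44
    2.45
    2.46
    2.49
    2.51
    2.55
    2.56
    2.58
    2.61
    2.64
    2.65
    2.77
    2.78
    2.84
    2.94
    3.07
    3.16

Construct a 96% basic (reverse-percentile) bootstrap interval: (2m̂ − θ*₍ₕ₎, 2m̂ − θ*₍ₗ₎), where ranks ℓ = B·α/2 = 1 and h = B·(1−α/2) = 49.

Percentile endpoints at ranks 1 and 49: θ*₍1₎ = 1.26, θ*₍49₎ = 3.07.
Basic interval reflects these around m̂:
  lower = 2 × 2.24 − 3.07 = 1.41
  upper = 2 × 2.24 − 1.26 = 3.22

(1.41, 3.22)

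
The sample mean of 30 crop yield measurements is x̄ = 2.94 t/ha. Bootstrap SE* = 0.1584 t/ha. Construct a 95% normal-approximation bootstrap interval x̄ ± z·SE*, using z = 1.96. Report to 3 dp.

(2.630, 3.250)

Margin = 1.96 × 0.1584 = 0.3105
Interval: 2.94 ± 0.3105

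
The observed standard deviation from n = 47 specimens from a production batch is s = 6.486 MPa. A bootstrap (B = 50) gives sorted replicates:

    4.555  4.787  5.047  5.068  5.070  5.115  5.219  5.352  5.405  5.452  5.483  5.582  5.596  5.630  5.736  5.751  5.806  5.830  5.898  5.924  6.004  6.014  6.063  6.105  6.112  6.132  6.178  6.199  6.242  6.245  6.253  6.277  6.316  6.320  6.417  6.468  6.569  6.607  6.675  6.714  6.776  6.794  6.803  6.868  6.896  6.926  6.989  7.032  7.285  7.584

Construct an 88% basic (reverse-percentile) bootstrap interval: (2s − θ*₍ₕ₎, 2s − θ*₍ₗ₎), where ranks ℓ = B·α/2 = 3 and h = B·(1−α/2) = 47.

Percentile endpoints at ranks 3 and 47: θ*₍3₎ = 5.047, θ*₍47₎ = 6.989.
Basic interval reflects these around s:
  lower = 2 × 6.486 − 6.989 = 5.983
  upper = 2 × 6.486 − 5.047 = 7.925

(5.983, 7.925)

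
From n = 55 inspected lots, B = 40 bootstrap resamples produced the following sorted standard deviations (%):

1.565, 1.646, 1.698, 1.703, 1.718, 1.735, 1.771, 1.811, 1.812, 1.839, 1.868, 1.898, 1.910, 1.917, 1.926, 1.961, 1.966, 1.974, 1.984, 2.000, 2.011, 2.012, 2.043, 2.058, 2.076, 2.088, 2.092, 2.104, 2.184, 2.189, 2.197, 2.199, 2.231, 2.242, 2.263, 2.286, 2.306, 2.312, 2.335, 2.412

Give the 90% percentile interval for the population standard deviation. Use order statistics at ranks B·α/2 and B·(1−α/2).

(1.646, 2.312)

α = 0.10; lower rank = 40 × 0.050 = 2; upper rank = 40 × 0.950 = 38.
The 2nd smallest replicate is 1.646; the 38th is 2.312.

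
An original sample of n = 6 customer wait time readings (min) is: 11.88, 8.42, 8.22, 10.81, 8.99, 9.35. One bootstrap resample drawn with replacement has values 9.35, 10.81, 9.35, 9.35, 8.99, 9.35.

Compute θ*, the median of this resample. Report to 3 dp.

Sorted: 8.99, 9.35, 9.35, 9.35, 9.35, 10.81
Median = average of the two middle values = 9.350

θ* = 9.350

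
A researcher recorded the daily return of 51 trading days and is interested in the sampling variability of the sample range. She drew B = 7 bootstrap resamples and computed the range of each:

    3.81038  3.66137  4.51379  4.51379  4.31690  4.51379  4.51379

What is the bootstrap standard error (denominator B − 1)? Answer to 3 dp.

SE* = 0.370

Bootstrap SE is the standard deviation of the 7 replicate ranges.
Mean of replicates: (3.81038 + 3.66137 + 4.51379 + 4.51379 + 4.31690 + 4.51379 + 4.51379) / 7 = 29.843810 / 7 = 4.263401
Sum of squared deviations: (−0.453021)² + (−0.602031)² + (+0.250389)² + (+0.250389)² + (+0.053499)² + (+0.250389)² + (+0.250389)² = 0.821310
Variance = 0.821310 / 6 = 0.136885
SE* = √0.136885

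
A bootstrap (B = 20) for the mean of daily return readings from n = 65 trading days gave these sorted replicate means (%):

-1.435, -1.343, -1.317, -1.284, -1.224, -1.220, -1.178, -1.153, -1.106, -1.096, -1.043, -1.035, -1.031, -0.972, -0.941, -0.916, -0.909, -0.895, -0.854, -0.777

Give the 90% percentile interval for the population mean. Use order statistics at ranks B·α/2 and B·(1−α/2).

(-1.435, -0.854)

α = 0.10; lower rank = 20 × 0.050 = 1; upper rank = 20 × 0.950 = 19.
The 1st smallest replicate is -1.435; the 19th is -0.854.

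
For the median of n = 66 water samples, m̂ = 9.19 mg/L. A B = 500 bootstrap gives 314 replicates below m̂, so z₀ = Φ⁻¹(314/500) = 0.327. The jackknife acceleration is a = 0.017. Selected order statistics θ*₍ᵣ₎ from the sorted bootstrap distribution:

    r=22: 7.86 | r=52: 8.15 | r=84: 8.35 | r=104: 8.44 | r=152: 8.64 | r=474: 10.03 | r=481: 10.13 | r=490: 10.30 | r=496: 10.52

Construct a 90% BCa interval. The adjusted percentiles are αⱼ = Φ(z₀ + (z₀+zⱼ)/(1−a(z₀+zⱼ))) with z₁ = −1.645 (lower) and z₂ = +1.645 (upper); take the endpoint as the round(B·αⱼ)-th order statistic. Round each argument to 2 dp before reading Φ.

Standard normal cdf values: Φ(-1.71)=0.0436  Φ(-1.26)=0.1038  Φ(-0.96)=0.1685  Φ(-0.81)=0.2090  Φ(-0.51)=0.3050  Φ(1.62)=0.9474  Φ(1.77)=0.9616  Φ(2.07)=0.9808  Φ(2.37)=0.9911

(8.35, 10.52)

Lower: z₀ + z₁ = 0.327 + (-1.645) = -1.318; 1 − a(z₀+z₁) = 1 − (0.017)(-1.318) = 1.0224; argument = 0.327 + (-1.318)/1.0224 = -0.9621 → -0.96.
α₁ = Φ(-0.96) = 0.1685; rank = round(500 × 0.1685) = 84; θ*₍84₎ = 8.35.
Upper: z₀ + z₂ = 1.972; 1 − a(z₀+z₂) = 0.9665; argument = 2.3674 → 2.37; α₂ = 0.9911; rank = 496; θ*₍496₎ = 10.52.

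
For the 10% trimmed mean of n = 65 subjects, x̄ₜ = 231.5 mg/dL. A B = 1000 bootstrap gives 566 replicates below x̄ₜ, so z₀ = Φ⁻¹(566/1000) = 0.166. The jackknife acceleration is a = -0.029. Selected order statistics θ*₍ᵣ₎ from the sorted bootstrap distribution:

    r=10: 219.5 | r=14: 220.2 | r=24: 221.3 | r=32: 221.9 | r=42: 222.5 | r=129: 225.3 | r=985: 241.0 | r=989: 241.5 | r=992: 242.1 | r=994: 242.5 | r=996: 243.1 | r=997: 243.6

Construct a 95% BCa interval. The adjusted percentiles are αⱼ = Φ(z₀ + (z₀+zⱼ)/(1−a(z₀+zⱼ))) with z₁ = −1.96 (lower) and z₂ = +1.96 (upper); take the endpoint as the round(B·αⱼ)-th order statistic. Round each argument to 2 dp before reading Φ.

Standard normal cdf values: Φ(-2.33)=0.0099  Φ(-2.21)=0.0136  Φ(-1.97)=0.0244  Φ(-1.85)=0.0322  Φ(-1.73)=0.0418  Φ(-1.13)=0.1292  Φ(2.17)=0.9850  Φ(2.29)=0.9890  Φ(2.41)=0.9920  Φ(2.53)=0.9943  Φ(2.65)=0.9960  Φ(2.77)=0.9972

Lower: z₀ + z₁ = 0.166 + (-1.960) = -1.794; 1 − a(z₀+z₁) = 1 − (-0.029)(-1.794) = 0.9480; argument = 0.166 + (-1.794)/0.9480 = -1.7265 → -1.73.
α₁ = Φ(-1.73) = 0.0418; rank = round(1000 × 0.0418) = 42; θ*₍42₎ = 222.5.
Upper: z₀ + z₂ = 2.126; 1 − a(z₀+z₂) = 1.0617; argument = 2.1685 → 2.17; α₂ = 0.9850; rank = 985; θ*₍985₎ = 241.0.

(222.5, 241.0)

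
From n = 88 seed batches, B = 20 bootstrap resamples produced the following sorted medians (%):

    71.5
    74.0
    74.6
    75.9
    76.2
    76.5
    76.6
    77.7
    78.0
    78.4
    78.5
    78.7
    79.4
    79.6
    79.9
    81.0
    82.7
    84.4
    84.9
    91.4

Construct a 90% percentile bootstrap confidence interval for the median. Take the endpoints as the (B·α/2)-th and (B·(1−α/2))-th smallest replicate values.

α = 0.10; lower rank = 20 × 0.050 = 1; upper rank = 20 × 0.950 = 19.
The 1st smallest replicate is 71.5; the 19th is 84.9.

(71.5, 84.9)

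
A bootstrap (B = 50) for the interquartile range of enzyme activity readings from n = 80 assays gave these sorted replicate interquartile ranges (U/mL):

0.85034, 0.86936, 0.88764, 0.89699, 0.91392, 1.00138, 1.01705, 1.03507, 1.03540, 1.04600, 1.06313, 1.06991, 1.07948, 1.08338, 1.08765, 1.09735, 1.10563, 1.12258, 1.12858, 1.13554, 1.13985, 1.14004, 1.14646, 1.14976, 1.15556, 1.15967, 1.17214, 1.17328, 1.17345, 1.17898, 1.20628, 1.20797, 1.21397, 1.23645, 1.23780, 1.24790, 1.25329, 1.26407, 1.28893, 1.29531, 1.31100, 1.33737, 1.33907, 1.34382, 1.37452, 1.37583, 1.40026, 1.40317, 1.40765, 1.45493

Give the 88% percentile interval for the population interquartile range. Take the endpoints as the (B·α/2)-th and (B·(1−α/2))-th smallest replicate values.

α = 0.12; lower rank = 50 × 0.060 = 3; upper rank = 50 × 0.940 = 47.
The 3rd smallest replicate is 0.88764; the 47th is 1.40026.

(0.88764, 1.40026)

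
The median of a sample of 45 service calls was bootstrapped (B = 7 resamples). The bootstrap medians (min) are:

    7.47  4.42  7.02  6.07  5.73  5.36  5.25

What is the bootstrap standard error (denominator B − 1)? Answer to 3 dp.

Bootstrap SE is the standard deviation of the 7 replicate medians.
Mean of replicates: (7.47 + 4.42 + 7.02 + 6.07 + 5.73 + 5.36 + 5.25) / 7 = 41.3200 / 7 = 5.9029
Sum of squared deviations: (+1.5671)² + (−1.4829)² + (+1.1171)² + (+0.1671)² + (−0.1729)² + (−0.5429)² + (−0.6529)² = 6.6815
Variance = 6.6815 / 6 = 1.1136
SE* = √1.1136

SE* = 1.055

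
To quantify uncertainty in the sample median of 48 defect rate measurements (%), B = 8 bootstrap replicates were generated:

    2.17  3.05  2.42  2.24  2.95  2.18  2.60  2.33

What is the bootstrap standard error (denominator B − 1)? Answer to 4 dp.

SE* = 0.3441

Bootstrap SE is the standard deviation of the 8 replicate medians.
Mean of replicates: (2.17 + 3.05 + 2.42 + 2.24 + 2.95 + 2.18 + 2.60 + 2.33) / 8 = 19.94000 / 8 = 2.49250
Sum of squared deviations: (−0.32250)² + (+0.55750)² + (−0.07250)² + (−0.25250)² + (+0.45750)² + (−0.31250)² + (+0.10750)² + (−0.16250)² = 0.82875
Variance = 0.82875 / 7 = 0.11839
SE* = √0.11839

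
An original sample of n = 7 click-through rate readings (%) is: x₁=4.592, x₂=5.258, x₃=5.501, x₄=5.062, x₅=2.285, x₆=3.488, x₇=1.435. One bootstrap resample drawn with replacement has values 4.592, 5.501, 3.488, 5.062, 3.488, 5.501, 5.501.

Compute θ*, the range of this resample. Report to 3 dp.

Range = 5.501 − 3.488 = 2.013

θ* = 2.013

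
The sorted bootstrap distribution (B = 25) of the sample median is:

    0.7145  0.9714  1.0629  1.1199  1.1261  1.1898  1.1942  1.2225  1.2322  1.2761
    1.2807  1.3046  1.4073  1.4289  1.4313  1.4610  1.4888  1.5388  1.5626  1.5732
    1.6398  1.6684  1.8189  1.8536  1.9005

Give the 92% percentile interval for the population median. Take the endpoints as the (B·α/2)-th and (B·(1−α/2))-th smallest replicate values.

α = 0.08; lower rank = 25 × 0.040 = 1; upper rank = 25 × 0.960 = 24.
The 1st smallest replicate is 0.7145; the 24th is 1.8536.

(0.7145, 1.8536)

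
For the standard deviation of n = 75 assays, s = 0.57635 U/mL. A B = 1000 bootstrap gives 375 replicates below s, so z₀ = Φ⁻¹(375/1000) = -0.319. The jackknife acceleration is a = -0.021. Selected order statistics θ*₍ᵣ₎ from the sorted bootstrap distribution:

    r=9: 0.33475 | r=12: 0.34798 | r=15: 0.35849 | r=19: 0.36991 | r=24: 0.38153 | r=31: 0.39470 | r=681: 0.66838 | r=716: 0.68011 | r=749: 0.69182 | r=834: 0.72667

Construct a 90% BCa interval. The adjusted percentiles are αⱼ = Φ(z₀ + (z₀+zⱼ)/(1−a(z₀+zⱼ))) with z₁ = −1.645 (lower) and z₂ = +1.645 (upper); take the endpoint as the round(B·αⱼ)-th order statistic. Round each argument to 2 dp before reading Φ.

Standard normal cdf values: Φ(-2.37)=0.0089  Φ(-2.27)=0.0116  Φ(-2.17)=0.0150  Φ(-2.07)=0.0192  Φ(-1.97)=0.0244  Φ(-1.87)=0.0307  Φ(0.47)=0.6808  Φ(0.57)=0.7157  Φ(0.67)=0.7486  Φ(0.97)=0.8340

Lower: z₀ + z₁ = -0.319 + (-1.645) = -1.964; 1 − a(z₀+z₁) = 1 − (-0.021)(-1.964) = 0.9588; argument = -0.319 + (-1.964)/0.9588 = -2.3675 → -2.37.
α₁ = Φ(-2.37) = 0.0089; rank = round(1000 × 0.0089) = 9; θ*₍9₎ = 0.33475.
Upper: z₀ + z₂ = 1.326; 1 − a(z₀+z₂) = 1.0278; argument = 0.9711 → 0.97; α₂ = 0.8340; rank = 834; θ*₍834₎ = 0.72667.

(0.33475, 0.72667)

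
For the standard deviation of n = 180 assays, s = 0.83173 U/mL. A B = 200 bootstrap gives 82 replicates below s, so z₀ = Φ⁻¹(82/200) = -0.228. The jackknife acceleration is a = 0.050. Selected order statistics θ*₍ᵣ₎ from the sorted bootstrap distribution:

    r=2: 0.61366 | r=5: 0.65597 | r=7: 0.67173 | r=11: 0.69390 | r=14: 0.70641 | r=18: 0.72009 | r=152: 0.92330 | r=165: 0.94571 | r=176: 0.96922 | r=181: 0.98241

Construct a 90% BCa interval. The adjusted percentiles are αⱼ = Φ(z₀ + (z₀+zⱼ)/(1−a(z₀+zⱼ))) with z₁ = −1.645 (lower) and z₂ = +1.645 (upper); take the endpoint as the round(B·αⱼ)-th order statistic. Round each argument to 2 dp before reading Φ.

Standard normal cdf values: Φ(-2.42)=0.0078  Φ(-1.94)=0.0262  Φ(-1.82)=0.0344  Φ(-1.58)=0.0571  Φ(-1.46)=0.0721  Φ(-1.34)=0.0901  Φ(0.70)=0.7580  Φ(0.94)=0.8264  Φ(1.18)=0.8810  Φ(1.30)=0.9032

(0.65597, 0.98241)

Lower: z₀ + z₁ = -0.228 + (-1.645) = -1.873; 1 − a(z₀+z₁) = 1 − (0.050)(-1.873) = 1.0937; argument = -0.228 + (-1.873)/1.0937 = -1.9406 → -1.94.
α₁ = Φ(-1.94) = 0.0262; rank = round(200 × 0.0262) = 5; θ*₍5₎ = 0.65597.
Upper: z₀ + z₂ = 1.417; 1 − a(z₀+z₂) = 0.9292; argument = 1.2970 → 1.30; α₂ = 0.9032; rank = 181; θ*₍181₎ = 0.98241.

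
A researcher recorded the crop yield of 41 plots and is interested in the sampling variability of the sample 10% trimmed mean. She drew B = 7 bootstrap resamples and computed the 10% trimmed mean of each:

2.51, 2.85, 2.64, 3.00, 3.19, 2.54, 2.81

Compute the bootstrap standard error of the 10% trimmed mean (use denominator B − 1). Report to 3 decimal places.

Bootstrap SE is the standard deviation of the 7 replicate 10% trimmed means.
Mean of replicates: (2.51 + 2.85 + 2.64 + 3.00 + 3.19 + 2.54 + 2.81) / 7 = 19.5400 / 7 = 2.7914
Sum of squared deviations: (−0.2814)² + (+0.0586)² + (−0.1514)² + (+0.2086)² + (+0.3986)² + (−0.2514)² + (+0.0186)² = 0.3715
Variance = 0.3715 / 6 = 0.0619
SE* = √0.0619

SE* = 0.249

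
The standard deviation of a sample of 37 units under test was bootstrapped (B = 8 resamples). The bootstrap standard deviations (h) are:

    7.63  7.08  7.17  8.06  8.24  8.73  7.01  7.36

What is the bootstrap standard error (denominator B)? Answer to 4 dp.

SE* = 0.5843

Bootstrap SE is the standard deviation of the 8 replicate standard deviations.
Mean of replicates: (7.63 + 7.08 + 7.17 + 8.06 + 8.24 + 8.73 + 7.01 + 7.36) / 8 = 61.28000 / 8 = 7.66000
Sum of squared deviations: (−0.03000)² + (−0.58000)² + (−0.49000)² + (+0.40000)² + (+0.58000)² + (+1.07000)² + (−0.65000)² + (−0.30000)² = 2.73120
Variance = 2.73120 / 8 = 0.34140
SE* = √0.34140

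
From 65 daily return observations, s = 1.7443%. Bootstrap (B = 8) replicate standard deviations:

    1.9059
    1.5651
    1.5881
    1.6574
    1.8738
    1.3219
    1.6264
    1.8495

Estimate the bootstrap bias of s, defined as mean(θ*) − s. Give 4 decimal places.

mean(θ*) = (1.9059 + 1.5651 + 1.5881 + 1.6574 + 1.8738 + 1.3219 + 1.6264 + 1.8495) / 8 = 1.67351
bias = 1.67351 − 1.7443

bias = −0.0708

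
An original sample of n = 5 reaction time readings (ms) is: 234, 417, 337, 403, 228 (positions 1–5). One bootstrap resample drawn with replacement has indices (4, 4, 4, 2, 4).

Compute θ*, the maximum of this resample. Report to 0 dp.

Resample values: 403, 403, 403, 417, 403.
Maximum = 417

θ* = 417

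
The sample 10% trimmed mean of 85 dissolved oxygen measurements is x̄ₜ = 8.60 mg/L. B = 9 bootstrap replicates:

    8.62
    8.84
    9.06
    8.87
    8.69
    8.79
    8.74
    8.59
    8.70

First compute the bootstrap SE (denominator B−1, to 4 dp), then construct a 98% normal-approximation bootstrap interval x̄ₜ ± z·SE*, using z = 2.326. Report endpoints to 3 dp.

Mean of replicates = 8.7667; sum of squared deviations = 0.1664; SE* = √(0.1664/8) = 0.1442
Margin = 2.326 × 0.1442 = 0.3354
Interval: 8.60 ± 0.3354

(8.265, 8.935)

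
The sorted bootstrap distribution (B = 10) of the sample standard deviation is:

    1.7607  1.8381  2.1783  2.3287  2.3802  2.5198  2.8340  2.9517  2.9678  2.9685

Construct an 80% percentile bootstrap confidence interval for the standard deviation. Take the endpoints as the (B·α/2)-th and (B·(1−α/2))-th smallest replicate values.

α = 0.20; lower rank = 10 × 0.100 = 1; upper rank = 10 × 0.900 = 9.
The 1st smallest replicate is 1.7607; the 9th is 2.9678.

(1.7607, 2.9678)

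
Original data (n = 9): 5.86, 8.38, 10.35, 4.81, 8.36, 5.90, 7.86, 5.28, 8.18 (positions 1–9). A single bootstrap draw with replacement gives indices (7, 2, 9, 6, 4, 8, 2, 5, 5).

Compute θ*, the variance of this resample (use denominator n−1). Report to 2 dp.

θ* = 2.24

Resample values: 7.86, 8.38, 8.18, 5.90, 4.81, 5.28, 8.38, 8.36, 8.36.
Mean = 7.2789; sum of squared deviations = 17.9045
s² = 17.9045 / 8 = 2.2381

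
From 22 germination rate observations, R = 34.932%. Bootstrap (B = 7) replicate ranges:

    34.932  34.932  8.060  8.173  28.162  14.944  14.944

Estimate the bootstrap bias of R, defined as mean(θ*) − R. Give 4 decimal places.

mean(θ*) = (34.932 + 34.932 + 8.060 + 8.173 + 28.162 + 14.944 + 14.944) / 7 = 20.59243
bias = 20.59243 − 34.932

bias = −14.3396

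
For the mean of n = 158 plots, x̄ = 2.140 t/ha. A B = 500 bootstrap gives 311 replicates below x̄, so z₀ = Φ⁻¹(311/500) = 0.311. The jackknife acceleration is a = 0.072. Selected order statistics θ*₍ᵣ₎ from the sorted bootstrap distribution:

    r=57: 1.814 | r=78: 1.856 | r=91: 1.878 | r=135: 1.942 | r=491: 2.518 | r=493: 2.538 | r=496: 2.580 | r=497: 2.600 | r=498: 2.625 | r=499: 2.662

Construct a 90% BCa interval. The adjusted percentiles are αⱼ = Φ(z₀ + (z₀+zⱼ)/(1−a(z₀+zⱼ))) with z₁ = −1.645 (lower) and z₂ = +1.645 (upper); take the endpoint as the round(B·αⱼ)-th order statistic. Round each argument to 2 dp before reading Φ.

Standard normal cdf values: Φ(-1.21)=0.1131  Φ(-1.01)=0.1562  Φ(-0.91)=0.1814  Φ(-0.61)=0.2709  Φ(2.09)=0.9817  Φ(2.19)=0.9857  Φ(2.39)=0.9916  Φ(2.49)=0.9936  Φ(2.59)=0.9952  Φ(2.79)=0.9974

Lower: z₀ + z₁ = 0.311 + (-1.645) = -1.334; 1 − a(z₀+z₁) = 1 − (0.072)(-1.334) = 1.0960; argument = 0.311 + (-1.334)/1.0960 = -0.9061 → -0.91.
α₁ = Φ(-0.91) = 0.1814; rank = round(500 × 0.1814) = 91; θ*₍91₎ = 1.878.
Upper: z₀ + z₂ = 1.956; 1 − a(z₀+z₂) = 0.8592; argument = 2.5876 → 2.59; α₂ = 0.9952; rank = 498; θ*₍498₎ = 2.625.

(1.878, 2.625)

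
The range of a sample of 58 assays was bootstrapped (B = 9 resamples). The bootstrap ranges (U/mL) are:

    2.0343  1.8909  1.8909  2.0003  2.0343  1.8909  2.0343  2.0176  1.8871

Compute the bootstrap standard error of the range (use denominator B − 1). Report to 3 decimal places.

SE* = 0.072

Bootstrap SE is the standard deviation of the 9 replicate ranges.
Mean of replicates: (2.0343 + 1.8909 + 1.8909 + 2.0003 + 2.0343 + 1.8909 + 2.0343 + 2.0176 + 1.8871) / 9 = 17.68060 / 9 = 1.96451
Sum of squared deviations: (+0.06979)² + (−0.07361)² + (−0.07361)² + (+0.03579)² + (+0.06979)² + (−0.07361)² + (+0.06979)² + (+0.05309)² + (−0.07741)² = 0.04096
Variance = 0.04096 / 8 = 0.00512
SE* = √0.00512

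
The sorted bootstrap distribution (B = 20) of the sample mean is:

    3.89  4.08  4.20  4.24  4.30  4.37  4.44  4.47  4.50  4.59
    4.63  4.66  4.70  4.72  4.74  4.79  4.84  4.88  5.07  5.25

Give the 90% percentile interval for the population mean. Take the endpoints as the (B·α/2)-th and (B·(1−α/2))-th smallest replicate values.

(3.89, 5.07)

α = 0.10; lower rank = 20 × 0.050 = 1; upper rank = 20 × 0.950 = 19.
The 1st smallest replicate is 3.89; the 19th is 5.07.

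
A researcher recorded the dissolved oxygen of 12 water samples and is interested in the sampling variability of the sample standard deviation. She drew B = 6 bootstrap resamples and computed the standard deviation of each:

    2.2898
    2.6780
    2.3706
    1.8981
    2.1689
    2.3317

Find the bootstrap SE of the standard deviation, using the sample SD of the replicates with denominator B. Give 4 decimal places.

Bootstrap SE is the standard deviation of the 6 replicate standard deviations.
Mean of replicates: (2.2898 + 2.6780 + 2.3706 + 1.8981 + 2.1689 + 2.3317) / 6 = 13.73710 / 6 = 2.28952
Sum of squared deviations: (+0.00028)² + (+0.38848)² + (+0.08108)² + (−0.39142)² + (−0.12062)² + (+0.04218)² = 0.32703
Variance = 0.32703 / 6 = 0.05450
SE* = √0.05450

SE* = 0.2335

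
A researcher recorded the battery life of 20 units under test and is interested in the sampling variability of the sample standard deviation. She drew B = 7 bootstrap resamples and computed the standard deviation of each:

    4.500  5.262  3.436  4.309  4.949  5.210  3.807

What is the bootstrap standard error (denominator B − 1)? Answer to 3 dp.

SE* = 0.699

Bootstrap SE is the standard deviation of the 7 replicate standard deviations.
Mean of replicates: (4.500 + 5.262 + 3.436 + 4.309 + 4.949 + 5.210 + 3.807) / 7 = 31.4730 / 7 = 4.4961
Sum of squared deviations: (+0.0039)² + (+0.7659)² + (−1.0601)² + (−0.1871)² + (+0.4529)² + (+0.7139)² + (−0.6891)² = 2.9351
Variance = 2.9351 / 6 = 0.4892
SE* = √0.4892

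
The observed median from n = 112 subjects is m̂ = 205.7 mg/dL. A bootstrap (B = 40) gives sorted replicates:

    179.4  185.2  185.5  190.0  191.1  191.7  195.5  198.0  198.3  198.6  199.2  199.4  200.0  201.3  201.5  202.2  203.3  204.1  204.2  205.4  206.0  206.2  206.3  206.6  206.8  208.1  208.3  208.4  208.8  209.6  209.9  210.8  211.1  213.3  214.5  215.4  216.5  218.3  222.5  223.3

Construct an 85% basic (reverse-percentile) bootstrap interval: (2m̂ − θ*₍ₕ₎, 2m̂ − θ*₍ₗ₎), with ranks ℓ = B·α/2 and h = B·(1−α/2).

Percentile endpoints at ranks 3 and 37: θ*₍3₎ = 185.5, θ*₍37₎ = 216.5.
Basic interval reflects these around m̂:
  lower = 2 × 205.7 − 216.5 = 194.9
  upper = 2 × 205.7 − 185.5 = 225.9

(194.9, 225.9)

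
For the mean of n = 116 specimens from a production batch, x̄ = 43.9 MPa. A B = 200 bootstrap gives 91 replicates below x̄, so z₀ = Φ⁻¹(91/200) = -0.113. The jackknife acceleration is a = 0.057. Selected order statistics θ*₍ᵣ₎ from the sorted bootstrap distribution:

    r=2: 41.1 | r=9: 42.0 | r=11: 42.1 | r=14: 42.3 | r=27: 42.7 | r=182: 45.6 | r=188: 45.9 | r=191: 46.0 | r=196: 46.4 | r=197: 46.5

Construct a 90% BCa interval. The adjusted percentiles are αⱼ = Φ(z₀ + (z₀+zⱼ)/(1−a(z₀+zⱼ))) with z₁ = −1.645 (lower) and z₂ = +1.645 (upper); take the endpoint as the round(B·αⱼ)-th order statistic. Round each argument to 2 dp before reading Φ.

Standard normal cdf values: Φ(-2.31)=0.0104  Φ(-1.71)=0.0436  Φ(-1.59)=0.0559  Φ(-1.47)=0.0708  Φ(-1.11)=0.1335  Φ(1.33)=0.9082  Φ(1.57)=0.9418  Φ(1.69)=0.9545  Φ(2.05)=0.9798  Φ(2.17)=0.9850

(42.0, 45.9)

Lower: z₀ + z₁ = -0.113 + (-1.645) = -1.758; 1 − a(z₀+z₁) = 1 − (0.057)(-1.758) = 1.1002; argument = -0.113 + (-1.758)/1.1002 = -1.7109 → -1.71.
α₁ = Φ(-1.71) = 0.0436; rank = round(200 × 0.0436) = 9; θ*₍9₎ = 42.0.
Upper: z₀ + z₂ = 1.532; 1 − a(z₀+z₂) = 0.9127; argument = 1.5656 → 1.57; α₂ = 0.9418; rank = 188; θ*₍188₎ = 45.9.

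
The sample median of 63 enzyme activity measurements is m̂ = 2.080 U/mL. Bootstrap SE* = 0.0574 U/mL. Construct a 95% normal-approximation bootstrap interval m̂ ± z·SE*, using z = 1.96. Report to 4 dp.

(1.9675, 2.1925)

Margin = 1.96 × 0.0574 = 0.11250
Interval: 2.080 ± 0.11250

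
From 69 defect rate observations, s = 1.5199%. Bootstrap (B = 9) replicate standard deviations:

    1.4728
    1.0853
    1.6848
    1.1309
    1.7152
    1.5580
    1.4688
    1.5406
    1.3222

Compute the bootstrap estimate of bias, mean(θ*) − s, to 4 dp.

mean(θ*) = (1.4728 + 1.0853 + 1.6848 + 1.1309 + 1.7152 + 1.5580 + 1.4688 + 1.5406 + 1.3222) / 9 = 1.44207
bias = 1.44207 − 1.5199

bias = −0.0778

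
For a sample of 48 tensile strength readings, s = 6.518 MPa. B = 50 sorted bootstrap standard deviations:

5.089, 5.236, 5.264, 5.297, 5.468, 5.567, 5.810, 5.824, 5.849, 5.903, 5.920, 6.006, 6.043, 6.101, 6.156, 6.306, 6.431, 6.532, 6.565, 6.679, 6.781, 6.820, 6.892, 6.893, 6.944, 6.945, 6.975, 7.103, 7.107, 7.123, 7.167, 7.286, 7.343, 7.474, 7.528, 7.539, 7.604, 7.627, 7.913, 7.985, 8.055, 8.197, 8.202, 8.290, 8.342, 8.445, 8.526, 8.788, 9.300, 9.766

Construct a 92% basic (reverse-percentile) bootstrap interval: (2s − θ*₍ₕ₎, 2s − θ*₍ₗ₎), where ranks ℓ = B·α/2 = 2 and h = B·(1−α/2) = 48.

Percentile endpoints at ranks 2 and 48: θ*₍2₎ = 5.236, θ*₍48₎ = 8.788.
Basic interval reflects these around s:
  lower = 2 × 6.518 − 8.788 = 4.248
  upper = 2 × 6.518 − 5.236 = 7.800

(4.248, 7.800)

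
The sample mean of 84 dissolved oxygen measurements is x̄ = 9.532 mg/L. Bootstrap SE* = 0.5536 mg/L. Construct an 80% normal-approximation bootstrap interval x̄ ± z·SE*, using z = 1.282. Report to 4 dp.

Margin = 1.282 × 0.5536 = 0.70972
Interval: 9.532 ± 0.70972

(8.8223, 10.2417)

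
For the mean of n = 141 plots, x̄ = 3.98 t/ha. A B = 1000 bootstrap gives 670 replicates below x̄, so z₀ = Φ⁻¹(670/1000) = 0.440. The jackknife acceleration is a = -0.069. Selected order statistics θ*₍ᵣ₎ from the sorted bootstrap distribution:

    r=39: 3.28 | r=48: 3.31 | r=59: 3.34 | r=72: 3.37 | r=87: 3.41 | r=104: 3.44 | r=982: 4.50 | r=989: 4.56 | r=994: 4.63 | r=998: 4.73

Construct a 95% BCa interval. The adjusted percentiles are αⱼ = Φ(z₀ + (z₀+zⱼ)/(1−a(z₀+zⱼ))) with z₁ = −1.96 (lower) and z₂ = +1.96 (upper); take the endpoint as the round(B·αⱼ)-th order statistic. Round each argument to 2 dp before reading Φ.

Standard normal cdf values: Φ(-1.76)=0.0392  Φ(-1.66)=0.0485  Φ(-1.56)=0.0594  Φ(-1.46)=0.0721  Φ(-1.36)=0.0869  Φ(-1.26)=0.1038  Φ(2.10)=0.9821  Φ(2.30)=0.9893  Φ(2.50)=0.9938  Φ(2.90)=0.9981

Lower: z₀ + z₁ = 0.440 + (-1.960) = -1.520; 1 − a(z₀+z₁) = 1 − (-0.069)(-1.520) = 0.8951; argument = 0.440 + (-1.520)/0.8951 = -1.2581 → -1.26.
α₁ = Φ(-1.26) = 0.1038; rank = round(1000 × 0.1038) = 104; θ*₍104₎ = 3.44.
Upper: z₀ + z₂ = 2.400; 1 − a(z₀+z₂) = 1.1656; argument = 2.4990 → 2.50; α₂ = 0.9938; rank = 994; θ*₍994₎ = 4.63.

(3.44, 4.63)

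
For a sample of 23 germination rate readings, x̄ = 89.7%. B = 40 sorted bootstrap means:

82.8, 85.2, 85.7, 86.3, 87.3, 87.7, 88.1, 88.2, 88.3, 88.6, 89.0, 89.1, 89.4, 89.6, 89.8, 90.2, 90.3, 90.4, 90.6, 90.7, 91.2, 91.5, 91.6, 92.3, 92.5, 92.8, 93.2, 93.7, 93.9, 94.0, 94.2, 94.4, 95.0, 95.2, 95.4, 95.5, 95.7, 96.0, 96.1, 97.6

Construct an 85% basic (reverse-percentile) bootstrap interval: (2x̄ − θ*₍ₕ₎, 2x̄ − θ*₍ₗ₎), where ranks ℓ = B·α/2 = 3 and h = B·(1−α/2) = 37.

(83.7, 93.7)

Percentile endpoints at ranks 3 and 37: θ*₍3₎ = 85.7, θ*₍37₎ = 95.7.
Basic interval reflects these around x̄:
  lower = 2 × 89.7 − 95.7 = 83.7
  upper = 2 × 89.7 − 85.7 = 93.7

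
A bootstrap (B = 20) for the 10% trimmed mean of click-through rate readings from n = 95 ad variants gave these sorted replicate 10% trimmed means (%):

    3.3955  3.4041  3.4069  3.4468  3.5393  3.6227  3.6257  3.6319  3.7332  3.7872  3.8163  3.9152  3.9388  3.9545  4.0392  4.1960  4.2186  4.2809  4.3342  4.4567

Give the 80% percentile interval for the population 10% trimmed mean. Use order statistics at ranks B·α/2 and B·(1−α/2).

(3.4041, 4.2809)

α = 0.20; lower rank = 20 × 0.100 = 2; upper rank = 20 × 0.900 = 18.
The 2nd smallest replicate is 3.4041; the 18th is 4.2809.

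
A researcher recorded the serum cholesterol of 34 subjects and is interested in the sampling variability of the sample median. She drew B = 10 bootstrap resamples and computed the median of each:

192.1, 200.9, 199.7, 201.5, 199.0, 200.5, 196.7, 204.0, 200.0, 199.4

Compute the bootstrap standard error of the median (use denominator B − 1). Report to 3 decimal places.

Bootstrap SE is the standard deviation of the 10 replicate medians.
Mean of replicates: (192.1 + 200.9 + 199.7 + 201.5 + 199.0 + 200.5 + 196.7 + 204.0 + 200.0 + 199.4) / 10 = 1993.8000 / 10 = 199.3800
Sum of squared deviations: (−7.2800)² + (+1.5200)² + (+0.3200)² + (+2.1200)² + (−0.3800)² + (+1.1200)² + (−2.6800)² + (+4.6200)² + (+0.6200)² + (+0.0200)² = 90.2160
Variance = 90.2160 / 9 = 10.0240
SE* = √10.0240

SE* = 3.166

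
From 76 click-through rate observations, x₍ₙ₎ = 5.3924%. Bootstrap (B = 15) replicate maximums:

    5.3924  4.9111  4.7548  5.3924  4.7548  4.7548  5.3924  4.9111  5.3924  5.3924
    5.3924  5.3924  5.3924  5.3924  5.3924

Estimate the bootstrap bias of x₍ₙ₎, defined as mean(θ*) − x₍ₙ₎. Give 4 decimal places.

bias = −0.1917

mean(θ*) = (5.3924 + 4.9111 + 4.7548 + 5.3924 + 4.7548 + 4.7548 + 5.3924 + 4.9111 + 5.3924 + 5.3924 + 5.3924 + 5.3924 + 5.3924 + 5.3924 + 5.3924) / 15 = 5.20071
bias = 5.20071 − 5.3924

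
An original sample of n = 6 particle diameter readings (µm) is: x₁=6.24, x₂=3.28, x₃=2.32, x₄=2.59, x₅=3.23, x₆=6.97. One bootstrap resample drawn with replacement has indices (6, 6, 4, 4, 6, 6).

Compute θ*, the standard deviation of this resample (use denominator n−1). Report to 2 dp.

Resample values: 6.97, 6.97, 2.59, 2.59, 6.97, 6.97.
Mean = 5.5100; sum of squared deviations = 25.5792
s² = 25.5792 / 5 = 5.1158
s = √5.1158 = 2.26

θ* = 2.26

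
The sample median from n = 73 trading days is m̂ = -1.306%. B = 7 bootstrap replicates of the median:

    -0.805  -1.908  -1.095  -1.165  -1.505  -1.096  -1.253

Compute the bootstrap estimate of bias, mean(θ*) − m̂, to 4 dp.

bias = +0.0450

mean(θ*) = ((-0.805) + (-1.908) + (-1.095) + (-1.165) + (-1.505) + (-1.096) + (-1.253)) / 7 = -1.26100
bias = -1.26100 − -1.306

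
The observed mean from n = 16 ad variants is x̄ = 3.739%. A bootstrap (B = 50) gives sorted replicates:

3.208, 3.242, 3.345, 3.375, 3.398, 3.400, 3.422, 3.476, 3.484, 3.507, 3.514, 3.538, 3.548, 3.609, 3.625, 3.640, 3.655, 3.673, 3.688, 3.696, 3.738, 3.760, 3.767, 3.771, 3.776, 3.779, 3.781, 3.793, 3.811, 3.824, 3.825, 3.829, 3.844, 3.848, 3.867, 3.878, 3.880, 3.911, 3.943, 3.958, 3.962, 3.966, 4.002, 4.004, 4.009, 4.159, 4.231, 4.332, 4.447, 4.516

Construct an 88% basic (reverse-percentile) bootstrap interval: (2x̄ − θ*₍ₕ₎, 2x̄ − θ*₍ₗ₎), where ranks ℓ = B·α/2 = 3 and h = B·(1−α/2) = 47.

(3.247, 4.133)

Percentile endpoints at ranks 3 and 47: θ*₍3₎ = 3.345, θ*₍47₎ = 4.231.
Basic interval reflects these around x̄:
  lower = 2 × 3.739 − 4.231 = 3.247
  upper = 2 × 3.739 − 3.345 = 4.133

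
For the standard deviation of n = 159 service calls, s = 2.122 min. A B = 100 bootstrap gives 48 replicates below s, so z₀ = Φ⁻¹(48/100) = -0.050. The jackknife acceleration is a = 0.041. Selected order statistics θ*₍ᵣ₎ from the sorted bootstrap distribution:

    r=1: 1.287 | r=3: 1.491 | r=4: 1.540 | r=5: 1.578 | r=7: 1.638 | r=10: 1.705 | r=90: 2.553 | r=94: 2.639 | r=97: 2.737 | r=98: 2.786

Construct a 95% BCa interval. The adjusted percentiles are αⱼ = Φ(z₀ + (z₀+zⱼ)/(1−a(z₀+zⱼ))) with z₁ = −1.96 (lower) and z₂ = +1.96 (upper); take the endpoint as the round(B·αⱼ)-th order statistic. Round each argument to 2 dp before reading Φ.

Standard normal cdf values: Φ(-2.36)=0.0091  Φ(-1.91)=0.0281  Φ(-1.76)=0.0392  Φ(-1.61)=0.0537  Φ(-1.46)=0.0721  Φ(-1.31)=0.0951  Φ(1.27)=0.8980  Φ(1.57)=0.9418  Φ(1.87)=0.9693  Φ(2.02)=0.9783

(1.491, 2.786)

Lower: z₀ + z₁ = -0.050 + (-1.960) = -2.010; 1 − a(z₀+z₁) = 1 − (0.041)(-2.010) = 1.0824; argument = -0.050 + (-2.010)/1.0824 = -1.9070 → -1.91.
α₁ = Φ(-1.91) = 0.0281; rank = round(100 × 0.0281) = 3; θ*₍3₎ = 1.491.
Upper: z₀ + z₂ = 1.910; 1 − a(z₀+z₂) = 0.9217; argument = 2.0223 → 2.02; α₂ = 0.9783; rank = 98; θ*₍98₎ = 2.786.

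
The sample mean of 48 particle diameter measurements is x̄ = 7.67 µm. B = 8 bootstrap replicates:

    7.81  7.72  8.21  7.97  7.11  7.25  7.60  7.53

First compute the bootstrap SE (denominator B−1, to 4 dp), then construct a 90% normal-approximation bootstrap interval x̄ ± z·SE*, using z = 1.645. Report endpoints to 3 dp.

Mean of replicates = 7.6500; sum of squared deviations = 0.9150; SE* = √(0.9150/7) = 0.3615
Margin = 1.645 × 0.3615 = 0.5947
Interval: 7.67 ± 0.5947

(7.075, 8.265)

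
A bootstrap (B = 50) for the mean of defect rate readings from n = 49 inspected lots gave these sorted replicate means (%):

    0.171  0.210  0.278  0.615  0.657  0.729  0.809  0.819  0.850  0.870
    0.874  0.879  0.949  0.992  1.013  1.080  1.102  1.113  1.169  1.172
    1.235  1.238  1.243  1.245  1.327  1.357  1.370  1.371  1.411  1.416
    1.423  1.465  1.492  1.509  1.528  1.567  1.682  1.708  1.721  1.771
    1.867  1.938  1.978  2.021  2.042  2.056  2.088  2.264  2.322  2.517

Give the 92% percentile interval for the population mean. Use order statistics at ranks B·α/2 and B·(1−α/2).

(0.210, 2.264)

α = 0.08; lower rank = 50 × 0.040 = 2; upper rank = 50 × 0.960 = 48.
The 2nd smallest replicate is 0.210; the 48th is 2.264.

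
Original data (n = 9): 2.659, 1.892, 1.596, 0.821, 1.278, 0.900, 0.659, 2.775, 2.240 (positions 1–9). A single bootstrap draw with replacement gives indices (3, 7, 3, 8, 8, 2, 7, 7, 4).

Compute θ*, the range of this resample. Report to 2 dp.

θ* = 2.12

Resample values: 1.596, 0.659, 1.596, 2.775, 2.775, 1.892, 0.659, 0.659, 0.821.
Range = 2.775 − 0.659 = 2.12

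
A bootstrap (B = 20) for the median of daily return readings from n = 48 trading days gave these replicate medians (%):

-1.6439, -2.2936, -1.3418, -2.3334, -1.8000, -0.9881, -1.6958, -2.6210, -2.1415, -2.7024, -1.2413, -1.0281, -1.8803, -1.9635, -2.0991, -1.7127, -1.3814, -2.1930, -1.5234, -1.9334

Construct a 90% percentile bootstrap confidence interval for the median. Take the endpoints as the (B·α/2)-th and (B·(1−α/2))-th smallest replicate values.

(-2.7024, -1.0281)

Sorted replicates: -2.7024, -2.6210, -2.3334, -2.2936, -2.1930, -2.1415, -2.0991, -1.9635, -1.9334, -1.8803, -1.8000, -1.7127, -1.6958, -1.6439, -1.5234, -1.3814, -1.3418, -1.2413, -1.0281, -0.9881
α = 0.10; lower rank = 20 × 0.050 = 1; upper rank = 20 × 0.950 = 19.
The 1st smallest replicate is -2.7024; the 19th is -1.0281.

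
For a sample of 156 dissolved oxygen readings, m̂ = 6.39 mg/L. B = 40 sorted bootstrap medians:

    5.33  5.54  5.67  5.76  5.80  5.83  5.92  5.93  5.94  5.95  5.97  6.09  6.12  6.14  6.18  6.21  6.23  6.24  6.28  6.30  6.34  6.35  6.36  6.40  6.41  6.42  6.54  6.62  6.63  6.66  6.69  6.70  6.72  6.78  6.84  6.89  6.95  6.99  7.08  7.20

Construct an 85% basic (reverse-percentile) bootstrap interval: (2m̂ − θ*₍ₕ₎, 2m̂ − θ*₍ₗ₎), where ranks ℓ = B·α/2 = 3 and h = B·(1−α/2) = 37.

(5.83, 7.11)

Percentile endpoints at ranks 3 and 37: θ*₍3₎ = 5.67, θ*₍37₎ = 6.95.
Basic interval reflects these around m̂:
  lower = 2 × 6.39 − 6.95 = 5.83
  upper = 2 × 6.39 − 5.67 = 7.11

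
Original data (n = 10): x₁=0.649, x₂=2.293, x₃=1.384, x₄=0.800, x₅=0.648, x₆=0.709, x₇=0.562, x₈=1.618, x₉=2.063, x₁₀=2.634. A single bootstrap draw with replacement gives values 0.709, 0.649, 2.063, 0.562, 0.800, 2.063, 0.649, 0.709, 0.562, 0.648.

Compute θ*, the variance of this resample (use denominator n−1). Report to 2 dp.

θ* = 0.35

Mean = 0.9414; sum of squared deviations = 3.1890
s² = 3.1890 / 9 = 0.3543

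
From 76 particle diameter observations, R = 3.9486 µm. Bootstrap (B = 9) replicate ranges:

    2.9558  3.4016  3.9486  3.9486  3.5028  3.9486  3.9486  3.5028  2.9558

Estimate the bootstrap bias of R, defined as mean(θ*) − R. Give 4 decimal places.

bias = −0.3805

mean(θ*) = (2.9558 + 3.4016 + 3.9486 + 3.9486 + 3.5028 + 3.9486 + 3.9486 + 3.5028 + 2.9558) / 9 = 3.56813
bias = 3.56813 − 3.9486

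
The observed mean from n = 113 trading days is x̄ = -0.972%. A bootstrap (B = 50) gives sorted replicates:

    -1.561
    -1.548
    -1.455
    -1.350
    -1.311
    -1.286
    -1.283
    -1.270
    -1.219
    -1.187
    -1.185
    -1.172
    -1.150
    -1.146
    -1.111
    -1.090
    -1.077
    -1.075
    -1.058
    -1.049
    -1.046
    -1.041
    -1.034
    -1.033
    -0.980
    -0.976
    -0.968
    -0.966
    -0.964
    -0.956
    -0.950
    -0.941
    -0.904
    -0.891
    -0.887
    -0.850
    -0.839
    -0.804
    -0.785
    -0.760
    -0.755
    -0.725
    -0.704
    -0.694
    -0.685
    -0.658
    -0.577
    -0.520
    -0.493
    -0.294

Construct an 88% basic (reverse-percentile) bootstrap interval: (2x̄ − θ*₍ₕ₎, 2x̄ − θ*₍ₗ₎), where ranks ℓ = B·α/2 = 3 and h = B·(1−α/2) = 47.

(-1.367, -0.489)

Percentile endpoints at ranks 3 and 47: θ*₍3₎ = -1.455, θ*₍47₎ = -0.577.
Basic interval reflects these around x̄:
  lower = 2 × -0.972 − -0.577 = -1.367
  upper = 2 × -0.972 − -1.455 = -0.489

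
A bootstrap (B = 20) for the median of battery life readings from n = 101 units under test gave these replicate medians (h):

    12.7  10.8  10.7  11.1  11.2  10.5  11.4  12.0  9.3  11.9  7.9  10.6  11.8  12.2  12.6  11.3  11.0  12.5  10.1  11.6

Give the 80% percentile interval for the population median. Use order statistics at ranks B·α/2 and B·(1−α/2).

Sorted replicates: 7.9, 9.3, 10.1, 10.5, 10.6, 10.7, 10.8, 11.0, 11.1, 11.2, 11.3, 11.4, 11.6, 11.8, 11.9, 12.0, 12.2, 12.5, 12.6, 12.7
α = 0.20; lower rank = 20 × 0.100 = 2; upper rank = 20 × 0.900 = 18.
The 2nd smallest replicate is 9.3; the 18th is 12.5.

(9.3, 12.5)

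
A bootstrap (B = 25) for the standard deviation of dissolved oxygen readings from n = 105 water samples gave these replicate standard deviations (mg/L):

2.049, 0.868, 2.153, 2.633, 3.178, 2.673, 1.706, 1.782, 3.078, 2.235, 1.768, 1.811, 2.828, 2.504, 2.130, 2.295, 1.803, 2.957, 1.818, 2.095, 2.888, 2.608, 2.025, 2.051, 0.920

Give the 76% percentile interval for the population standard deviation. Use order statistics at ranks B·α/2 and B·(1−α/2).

Sorted replicates: 0.868, 0.920, 1.706, 1.768, 1.782, 1.803, 1.811, 1.818, 2.025, 2.049, 2.051, 2.095, 2.130, 2.153, 2.235, 2.295, 2.504, 2.608, 2.633, 2.673, 2.828, 2.888, 2.957, 3.078, 3.178
α = 0.24; lower rank = 25 × 0.120 = 3; upper rank = 25 × 0.880 = 22.
The 3rd smallest replicate is 1.706; the 22nd is 2.888.

(1.706, 2.888)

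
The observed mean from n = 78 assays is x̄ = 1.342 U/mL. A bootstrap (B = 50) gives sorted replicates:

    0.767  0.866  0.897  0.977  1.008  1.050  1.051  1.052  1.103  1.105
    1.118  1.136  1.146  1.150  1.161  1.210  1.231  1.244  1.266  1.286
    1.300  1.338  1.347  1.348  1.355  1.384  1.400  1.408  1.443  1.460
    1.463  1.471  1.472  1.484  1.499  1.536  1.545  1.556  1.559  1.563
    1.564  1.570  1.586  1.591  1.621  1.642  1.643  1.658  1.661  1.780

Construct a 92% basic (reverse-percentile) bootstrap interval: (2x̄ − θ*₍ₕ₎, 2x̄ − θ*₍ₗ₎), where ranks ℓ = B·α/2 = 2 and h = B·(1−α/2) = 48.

Percentile endpoints at ranks 2 and 48: θ*₍2₎ = 0.866, θ*₍48₎ = 1.658.
Basic interval reflects these around x̄:
  lower = 2 × 1.342 − 1.658 = 1.026
  upper = 2 × 1.342 − 0.866 = 1.818

(1.026, 1.818)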